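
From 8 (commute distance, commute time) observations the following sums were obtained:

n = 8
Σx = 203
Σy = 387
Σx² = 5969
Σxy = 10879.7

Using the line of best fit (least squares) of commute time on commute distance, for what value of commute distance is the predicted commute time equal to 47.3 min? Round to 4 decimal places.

24.5452

Sxx = Σx² − (Σx)²/n = 5969 − 5151.125 = 817.875
Sxy = Σxy − (Σx)(Σy)/n = 10879.7 − 9820.125 = 1059.575
b = Sxy/Sxx = 1059.575/817.875 = 1.295522
a = ȳ − b·x̄ = 48.375 − 1.295522·25.375 = 15.501131
Set a + b·x = 47.3: x = (47.3 − 15.501131) / 1.295522 = 24.545219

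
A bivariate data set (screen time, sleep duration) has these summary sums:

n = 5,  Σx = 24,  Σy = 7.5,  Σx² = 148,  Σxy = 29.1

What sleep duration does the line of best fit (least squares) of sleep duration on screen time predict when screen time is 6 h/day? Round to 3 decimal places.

1.248

Sxx = Σx² − (Σx)²/n = 148 − 115.2 = 32.8
Sxy = Σxy − (Σx)(Σy)/n = 29.1 − 36 = -6.9
b = Sxy/Sxx = -6.9/32.8 = -0.210366
a = ȳ − b·x̄ = 1.5 − (-0.210366)·4.8 = 2.509756
ŷ(6) = a + b·6 = 2.509756 + (-0.210366)·6 = 1.247561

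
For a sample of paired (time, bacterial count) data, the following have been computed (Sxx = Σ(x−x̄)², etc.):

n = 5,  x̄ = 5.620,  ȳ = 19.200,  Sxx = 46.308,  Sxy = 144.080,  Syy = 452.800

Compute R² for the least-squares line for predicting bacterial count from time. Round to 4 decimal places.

R² = Sxy²/(Sxx·Syy) = (144.08)²/(46.308·452.8) = 0.990022

0.9900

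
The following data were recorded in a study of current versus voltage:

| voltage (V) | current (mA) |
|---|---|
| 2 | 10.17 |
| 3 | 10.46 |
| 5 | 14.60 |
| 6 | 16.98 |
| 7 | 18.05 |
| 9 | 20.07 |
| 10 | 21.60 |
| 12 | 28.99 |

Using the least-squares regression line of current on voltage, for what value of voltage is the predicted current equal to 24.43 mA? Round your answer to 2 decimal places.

10.64

n = 8, Σx = 54, Σy = 140.92, Σxy = 1097.46, Σx² = 448
Sxx = Σx² − (Σx)²/n = 448 − 364.5 = 83.5
Sxy = Σxy − (Σx)(Σy)/n = 1097.46 − 951.21 = 146.25
b = Sxy/Sxx = 146.25/83.5 = 1.751497
a = ȳ − b·x̄ = 17.615 − 1.751497·6.75 = 5.792395
Set a + b·x = 24.43: x = (24.43 − 5.792395) / 1.751497 = 10.640957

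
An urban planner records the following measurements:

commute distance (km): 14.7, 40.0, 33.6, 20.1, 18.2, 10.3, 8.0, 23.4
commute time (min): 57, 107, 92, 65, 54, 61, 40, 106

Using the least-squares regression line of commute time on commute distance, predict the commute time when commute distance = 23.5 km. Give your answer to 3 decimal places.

n = 8, Σx = 168.3, Σy = 582, Σxy = 13927.1, Σx² = 4397.95
Sxx = Σx² − (Σx)²/n = 4397.95 − 3540.61125 = 857.33875
Sxy = Σxy − (Σx)(Σy)/n = 13927.1 − 12243.825 = 1683.275
b = Sxy/Sxx = 1683.275/857.33875 = 1.963372
a = ȳ − b·x̄ = 72.75 − 1.963372·21.0375 = 31.445559
ŷ(23.5) = a + b·23.5 = 31.445559 + 1.963372·23.5 = 77.584804

77.585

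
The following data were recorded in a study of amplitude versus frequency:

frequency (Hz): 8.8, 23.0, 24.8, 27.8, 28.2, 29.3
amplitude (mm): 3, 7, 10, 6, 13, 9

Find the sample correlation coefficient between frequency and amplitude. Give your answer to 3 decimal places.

n = 6, Σx = 141.9, Σy = 48, Σxy = 1232.5, Σx² = 3648.05, Σy² = 444
Sxx = Σx² − (Σx)²/n = 3648.05 − 3355.935 = 292.115
Sxy = Σxy − (Σx)(Σy)/n = 1232.5 − 1135.2 = 97.3
Syy = Σy² − (Σy)²/n = 444 − 384 = 60
r = Sxy/√(Sxx·Syy) = 97.3/√(17526.9) = 97.3/132.389199 = 0.734954

0.735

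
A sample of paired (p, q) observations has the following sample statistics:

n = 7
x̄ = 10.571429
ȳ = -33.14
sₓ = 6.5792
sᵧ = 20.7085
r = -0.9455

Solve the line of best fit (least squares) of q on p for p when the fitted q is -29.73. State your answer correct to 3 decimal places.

b = r · sᵧ/sₓ = -0.9455 · 20.7085/6.5792 = -2.976029
a = ȳ − b·x̄ = -33.14 − (-2.976029)·10.571429 = -1.679126
Set a + b·x = -29.73: x = (-29.73 − (-1.679126)) / (-2.976029) = 9.425607

9.426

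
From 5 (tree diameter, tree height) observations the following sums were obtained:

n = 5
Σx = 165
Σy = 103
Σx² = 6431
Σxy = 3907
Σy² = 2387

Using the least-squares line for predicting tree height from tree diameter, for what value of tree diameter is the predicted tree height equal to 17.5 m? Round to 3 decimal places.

Sxx = Σx² − (Σx)²/n = 6431 − 5445 = 986
Sxy = Σxy − (Σx)(Σy)/n = 3907 − 3399 = 508
b = Sxy/Sxx = 508/986 = 0.515213
a = ȳ − b·x̄ = 20.6 − 0.515213·33 = 3.597972
Set a + b·x = 17.5: x = (17.5 − 3.597972) / 0.515213 = 26.983071

26.983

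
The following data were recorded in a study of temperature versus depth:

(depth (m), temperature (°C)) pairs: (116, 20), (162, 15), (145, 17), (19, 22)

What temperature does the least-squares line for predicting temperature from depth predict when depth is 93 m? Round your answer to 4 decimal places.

n = 4, Σx = 442, Σy = 74, Σxy = 7633, Σx² = 61086
Sxx = Σx² − (Σx)²/n = 61086 − 48841 = 12245
Sxy = Σxy − (Σx)(Σy)/n = 7633 − 8177 = -544
b = Sxy/Sxx = -544/12245 = -0.044426
a = ȳ − b·x̄ = 18.5 − (-0.044426)·110.5 = 23.409106
ŷ(93) = a + b·93 = 23.409106 + (-0.044426)·93 = 19.277460

19.2775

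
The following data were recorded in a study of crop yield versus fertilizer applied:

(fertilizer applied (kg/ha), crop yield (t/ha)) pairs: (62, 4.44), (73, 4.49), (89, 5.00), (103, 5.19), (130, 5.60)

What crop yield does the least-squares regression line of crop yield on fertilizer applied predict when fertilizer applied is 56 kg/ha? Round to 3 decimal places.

4.304

n = 5, Σx = 457, Σy = 24.72, Σxy = 2310.62, Σx² = 44603
Sxx = Σx² − (Σx)²/n = 44603 − 41769.8 = 2833.2
Sxy = Σxy − (Σx)(Σy)/n = 2310.62 − 2259.408 = 51.212
b = Sxy/Sxx = 51.212/2833.2 = 0.018076
a = ȳ − b·x̄ = 4.944 − 0.018076·91.4 = 3.291883
ŷ(56) = a + b·56 = 3.291883 + 0.018076·56 = 4.304121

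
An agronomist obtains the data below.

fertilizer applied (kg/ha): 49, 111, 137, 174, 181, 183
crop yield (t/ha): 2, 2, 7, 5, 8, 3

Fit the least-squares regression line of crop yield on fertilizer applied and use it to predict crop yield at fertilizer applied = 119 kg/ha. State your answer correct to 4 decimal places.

3.9328

n = 6, Σx = 835, Σy = 27, Σxy = 4146, Σx² = 130017
Sxx = Σx² − (Σx)²/n = 130017 − 116204.166667 = 13812.833333
Sxy = Σxy − (Σx)(Σy)/n = 4146 − 3757.5 = 388.5
b = Sxy/Sxx = 388.5/13812.833333 = 0.028126
a = ȳ − b·x̄ = 4.5 − 0.028126·139.166667 = 0.585796
ŷ(119) = a + b·119 = 0.585796 + 0.028126·119 = 3.932792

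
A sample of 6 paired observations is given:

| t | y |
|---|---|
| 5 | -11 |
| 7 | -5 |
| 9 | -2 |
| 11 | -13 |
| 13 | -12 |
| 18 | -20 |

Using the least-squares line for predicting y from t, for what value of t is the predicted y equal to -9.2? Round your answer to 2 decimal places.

n = 6, Σx = 63, Σy = -63, Σxy = -767, Σx² = 769
Sxx = Σx² − (Σx)²/n = 769 − 661.5 = 107.5
Sxy = Σxy − (Σx)(Σy)/n = -767 − (-661.5) = -105.5
b = Sxy/Sxx = -105.5/107.5 = -0.981395
a = ȳ − b·x̄ = -10.5 − (-0.981395)·10.5 = -0.195349
Set a + b·x = -9.2: x = (-9.2 − (-0.195349)) / (-0.981395) = 9.175355

9.18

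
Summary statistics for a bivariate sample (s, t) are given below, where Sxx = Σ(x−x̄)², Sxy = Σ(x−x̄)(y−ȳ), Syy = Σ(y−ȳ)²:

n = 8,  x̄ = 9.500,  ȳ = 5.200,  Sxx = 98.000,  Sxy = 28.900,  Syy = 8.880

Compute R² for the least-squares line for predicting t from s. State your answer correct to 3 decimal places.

R² = Sxy²/(Sxx·Syy) = (28.9)²/(98·8.88) = 0.959747

0.960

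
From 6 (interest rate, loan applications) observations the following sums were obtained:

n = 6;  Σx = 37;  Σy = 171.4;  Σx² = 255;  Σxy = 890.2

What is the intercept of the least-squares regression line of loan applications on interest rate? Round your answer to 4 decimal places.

Sxx = Σx² − (Σx)²/n = 255 − 228.166667 = 26.833333
Sxy = Σxy − (Σx)(Σy)/n = 890.2 − 1056.966667 = -166.766667
b = Sxy/Sxx = -166.766667/26.833333 = -6.214907
a = ȳ − b·x̄ = 28.566667 − (-6.214907)·6.166667 = 66.891925

66.8919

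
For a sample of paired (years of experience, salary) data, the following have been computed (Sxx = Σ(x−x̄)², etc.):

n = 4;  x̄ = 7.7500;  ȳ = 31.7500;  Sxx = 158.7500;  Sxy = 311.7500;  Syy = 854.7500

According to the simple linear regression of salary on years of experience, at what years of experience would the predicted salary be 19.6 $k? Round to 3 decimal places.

b = Sxy/Sxx = 311.75/158.75 = 1.963780
a = ȳ − b·x̄ = 31.75 − 1.963780·7.75 = 16.530709
Set a + b·x = 19.6: x = (19.6 − 16.530709) / 1.963780 = 1.562951

1.563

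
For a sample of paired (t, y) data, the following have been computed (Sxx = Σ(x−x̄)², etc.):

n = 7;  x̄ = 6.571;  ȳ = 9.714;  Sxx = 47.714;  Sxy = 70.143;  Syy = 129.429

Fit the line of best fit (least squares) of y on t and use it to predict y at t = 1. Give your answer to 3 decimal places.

b = Sxy/Sxx = 70.143/47.714 = 1.470072
a = ȳ − b·x̄ = 9.714 − 1.470072·6.571 = 0.054159
ŷ(1) = a + b·1 = 0.054159 + 1.470072·1 = 1.524231

1.524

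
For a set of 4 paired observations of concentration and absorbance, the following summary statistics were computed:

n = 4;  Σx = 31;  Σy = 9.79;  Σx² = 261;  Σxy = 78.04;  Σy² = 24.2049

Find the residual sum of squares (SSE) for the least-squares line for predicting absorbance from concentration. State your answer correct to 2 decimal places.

Sxx = Σx² − (Σx)²/n = 261 − 240.25 = 20.75
Sxy = Σxy − (Σx)(Σy)/n = 78.04 − 75.8725 = 2.1675
Syy = Σy² − (Σy)²/n = 24.2049 − 23.961025 = 0.243875
b = Sxy/Sxx = 2.1675/20.75 = 0.104458
SSE = Syy − b·Sxy = 0.243875 − 0.104458·2.1675 = 0.017463

0.02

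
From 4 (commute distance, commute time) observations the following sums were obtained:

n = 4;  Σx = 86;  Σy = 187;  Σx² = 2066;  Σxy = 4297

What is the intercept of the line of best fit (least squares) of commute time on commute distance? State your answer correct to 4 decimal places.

Sxx = Σx² − (Σx)²/n = 2066 − 1849 = 217
Sxy = Σxy − (Σx)(Σy)/n = 4297 − 4020.5 = 276.5
b = Sxy/Sxx = 276.5/217 = 1.274194
a = ȳ − b·x̄ = 46.75 − 1.274194·21.5 = 19.354839

19.3548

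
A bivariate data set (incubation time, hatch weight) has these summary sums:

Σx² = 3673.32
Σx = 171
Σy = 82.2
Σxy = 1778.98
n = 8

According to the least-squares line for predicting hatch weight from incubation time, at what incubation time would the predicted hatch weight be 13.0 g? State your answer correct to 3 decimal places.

23.633

Sxx = Σx² − (Σx)²/n = 3673.32 − 3655.125 = 18.195
Sxy = Σxy − (Σx)(Σy)/n = 1778.98 − 1757.025 = 21.955
b = Sxy/Sxx = 21.955/18.195 = 1.206650
a = ȳ − b·x̄ = 10.275 − 1.206650·21.375 = -15.517148
Set a + b·x = 13.0: x = (13.0 − (-15.517148)) / 1.206650 = 23.633318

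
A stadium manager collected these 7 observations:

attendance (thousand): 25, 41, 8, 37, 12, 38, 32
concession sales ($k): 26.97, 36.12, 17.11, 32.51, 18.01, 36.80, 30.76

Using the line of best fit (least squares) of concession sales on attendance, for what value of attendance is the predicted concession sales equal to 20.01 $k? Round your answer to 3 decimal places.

n = 7, Σx = 193, Σy = 198.28, Σxy = 6093.76, Σx² = 6351
Sxx = Σx² − (Σx)²/n = 6351 − 5321.285714 = 1029.714286
Sxy = Σxy − (Σx)(Σy)/n = 6093.76 − 5466.862857 = 626.897143
b = Sxy/Sxx = 626.897143/1029.714286 = 0.608807
a = ȳ − b·x̄ = 28.325714 − 0.608807·27.571429 = 11.540039
Set a + b·x = 20.01: x = (20.01 − 11.540039) / 0.608807 = 13.912394

13.912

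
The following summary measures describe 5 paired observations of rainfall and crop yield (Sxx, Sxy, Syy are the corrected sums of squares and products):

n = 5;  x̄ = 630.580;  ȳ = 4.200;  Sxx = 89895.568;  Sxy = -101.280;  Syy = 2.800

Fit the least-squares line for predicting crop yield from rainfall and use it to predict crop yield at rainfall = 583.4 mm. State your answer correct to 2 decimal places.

b = Sxy/Sxx = -101.28/89895.568 = -0.001127
a = ȳ − b·x̄ = 4.2 − (-0.001127)·630.58 = 4.910437
ŷ(583.4) = a + b·583.4 = 4.910437 + (-0.001127)·583.4 = 4.253155

4.25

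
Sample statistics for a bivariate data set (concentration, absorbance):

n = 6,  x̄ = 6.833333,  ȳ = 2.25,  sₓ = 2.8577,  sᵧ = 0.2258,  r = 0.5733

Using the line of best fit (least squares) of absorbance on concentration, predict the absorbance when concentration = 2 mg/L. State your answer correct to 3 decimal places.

b = r · sᵧ/sₓ = 0.5733 · 0.2258/2.8577 = 0.045299
a = ȳ − b·x̄ = 2.25 − 0.045299·6.833333 = 1.940456
ŷ(2) = a + b·2 = 1.940456 + 0.045299·2 = 2.031055

2.031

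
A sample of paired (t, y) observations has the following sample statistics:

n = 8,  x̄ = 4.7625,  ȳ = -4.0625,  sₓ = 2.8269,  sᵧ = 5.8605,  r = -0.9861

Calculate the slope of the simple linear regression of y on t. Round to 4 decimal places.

-2.0443

b = r · sᵧ/sₓ = -0.9861 · 5.8605/2.8269 = -2.044303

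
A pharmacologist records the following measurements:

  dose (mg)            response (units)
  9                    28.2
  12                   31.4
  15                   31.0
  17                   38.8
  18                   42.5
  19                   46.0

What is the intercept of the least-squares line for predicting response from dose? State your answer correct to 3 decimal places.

n = 6, Σx = 90, Σy = 217.9, Σxy = 3394.2, Σx² = 1424
Sxx = Σx² − (Σx)²/n = 1424 − 1350 = 74
Sxy = Σxy − (Σx)(Σy)/n = 3394.2 − 3268.5 = 125.7
b = Sxy/Sxx = 125.7/74 = 1.698649
a = ȳ − b·x̄ = 36.316667 − 1.698649·15 = 10.836937

10.837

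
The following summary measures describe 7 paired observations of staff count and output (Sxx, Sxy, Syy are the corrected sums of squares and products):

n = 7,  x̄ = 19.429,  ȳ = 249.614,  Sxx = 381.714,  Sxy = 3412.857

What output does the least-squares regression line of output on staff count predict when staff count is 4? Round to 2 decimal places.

b = Sxy/Sxx = 3412.857/381.714 = 8.940875
a = ȳ − b·x̄ = 249.614 − 8.940875·19.429 = 75.901748
ŷ(4) = a + b·4 = 75.901748 + 8.940875·4 = 111.665246

111.67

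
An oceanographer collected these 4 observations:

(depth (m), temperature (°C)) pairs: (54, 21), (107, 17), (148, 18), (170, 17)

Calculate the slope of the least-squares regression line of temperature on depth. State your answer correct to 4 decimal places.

-0.0301

n = 4, Σx = 479, Σy = 73, Σxy = 8507, Σx² = 65169
Sxx = Σx² − (Σx)²/n = 65169 − 57360.25 = 7808.75
Sxy = Σxy − (Σx)(Σy)/n = 8507 − 8741.75 = -234.75
b = Sxy/Sxx = -234.75/7808.75 = -0.030062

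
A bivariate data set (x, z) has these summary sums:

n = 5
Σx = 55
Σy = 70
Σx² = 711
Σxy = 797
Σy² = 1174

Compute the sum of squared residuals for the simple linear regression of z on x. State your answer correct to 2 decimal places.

Sxx = Σx² − (Σx)²/n = 711 − 605 = 106
Sxy = Σxy − (Σx)(Σy)/n = 797 − 770 = 27
Syy = Σy² − (Σy)²/n = 1174 − 980 = 194
b = Sxy/Sxx = 27/106 = 0.254717
SSE = Syy − b·Sxy = 194 − 0.254717·27 = 187.122642

187.12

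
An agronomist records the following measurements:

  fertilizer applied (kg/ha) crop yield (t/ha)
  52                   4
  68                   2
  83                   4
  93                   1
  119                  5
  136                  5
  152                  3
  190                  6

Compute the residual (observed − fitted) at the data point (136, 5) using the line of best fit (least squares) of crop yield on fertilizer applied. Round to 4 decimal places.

0.7782

n = 8, Σx = 893, Σy = 30, Σxy = 3640, Σx² = 114727
Sxx = Σx² − (Σx)²/n = 114727 − 99681.125 = 15045.875
Sxy = Σxy − (Σx)(Σy)/n = 3640 − 3348.75 = 291.25
b = Sxy/Sxx = 291.25/15045.875 = 0.019357
a = ȳ − b·x̄ = 3.75 − 0.019357·111.625 = 1.589223
ŷ(136) = 1.589223 + 0.019357·136 = 4.221838
residual = y − ŷ = 5 − 4.221838 = 0.778162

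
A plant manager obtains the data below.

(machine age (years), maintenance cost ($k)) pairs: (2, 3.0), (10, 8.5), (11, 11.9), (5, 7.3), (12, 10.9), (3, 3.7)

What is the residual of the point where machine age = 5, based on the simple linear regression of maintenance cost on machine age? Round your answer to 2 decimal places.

n = 6, Σx = 43, Σy = 45.3, Σxy = 400.3, Σx² = 403
Sxx = Σx² − (Σx)²/n = 403 − 308.166667 = 94.833333
Sxy = Σxy − (Σx)(Σy)/n = 400.3 − 324.65 = 75.65
b = Sxy/Sxx = 75.65/94.833333 = 0.797715
a = ȳ − b·x̄ = 7.55 − 0.797715·7.166667 = 1.833040
ŷ(5) = 1.833040 + 0.797715·5 = 5.821617
residual = y − ŷ = 7.3 − 5.821617 = 1.478383

1.48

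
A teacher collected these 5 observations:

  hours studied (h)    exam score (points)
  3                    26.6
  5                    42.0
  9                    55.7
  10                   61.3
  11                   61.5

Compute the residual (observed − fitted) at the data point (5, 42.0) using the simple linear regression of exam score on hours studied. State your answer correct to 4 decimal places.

3.7424

n = 5, Σx = 38, Σy = 247.1, Σxy = 2080.6, Σx² = 336
Sxx = Σx² − (Σx)²/n = 336 − 288.8 = 47.2
Sxy = Σxy − (Σx)(Σy)/n = 2080.6 − 1877.96 = 202.64
b = Sxy/Sxx = 202.64/47.2 = 4.293220
a = ȳ − b·x̄ = 49.42 − 4.293220·7.6 = 16.791525
ŷ(5) = 16.791525 + 4.293220·5 = 38.257627
residual = y − ŷ = 42.0 − 38.257627 = 3.742373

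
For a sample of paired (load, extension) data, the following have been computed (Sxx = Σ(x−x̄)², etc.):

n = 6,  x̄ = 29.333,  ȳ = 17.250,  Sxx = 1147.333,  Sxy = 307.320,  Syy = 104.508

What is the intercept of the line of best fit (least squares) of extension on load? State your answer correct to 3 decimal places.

b = Sxy/Sxx = 307.32/1147.333 = 0.267856
a = ȳ − b·x̄ = 17.25 − 0.267856·29.333 = 9.392981

9.393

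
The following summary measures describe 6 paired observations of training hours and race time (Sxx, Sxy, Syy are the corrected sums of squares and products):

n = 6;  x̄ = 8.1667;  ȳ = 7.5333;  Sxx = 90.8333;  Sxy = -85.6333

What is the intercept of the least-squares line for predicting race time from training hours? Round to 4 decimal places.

15.2325

b = Sxy/Sxx = -85.6333/90.8333 = -0.942752
a = ȳ − b·x̄ = 7.5333 − (-0.942752)·8.1667 = 15.232475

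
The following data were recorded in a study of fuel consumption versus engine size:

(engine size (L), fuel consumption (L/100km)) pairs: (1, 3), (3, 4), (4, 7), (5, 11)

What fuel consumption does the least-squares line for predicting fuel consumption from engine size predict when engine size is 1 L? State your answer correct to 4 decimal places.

1.9429

n = 4, Σx = 13, Σy = 25, Σxy = 98, Σx² = 51
Sxx = Σx² − (Σx)²/n = 51 − 42.25 = 8.75
Sxy = Σxy − (Σx)(Σy)/n = 98 − 81.25 = 16.75
b = Sxy/Sxx = 16.75/8.75 = 1.914286
a = ȳ − b·x̄ = 6.25 − 1.914286·3.25 = 0.028571
ŷ(1) = a + b·1 = 0.028571 + 1.914286·1 = 1.942857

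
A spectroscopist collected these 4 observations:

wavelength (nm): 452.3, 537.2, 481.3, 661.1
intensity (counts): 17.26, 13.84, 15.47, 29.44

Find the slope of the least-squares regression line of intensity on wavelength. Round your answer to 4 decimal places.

n = 4, Σx = 2131.9, Σy = 76.01, Σxy = 42150.041, Σx² = 1161862.03
Sxx = Σx² − (Σx)²/n = 1161862.03 − 1136249.4025 = 25612.6275
Sxy = Σxy − (Σx)(Σy)/n = 42150.041 − 40511.42975 = 1638.61125
b = Sxy/Sxx = 1638.61125/25612.6275 = 0.063977

0.0640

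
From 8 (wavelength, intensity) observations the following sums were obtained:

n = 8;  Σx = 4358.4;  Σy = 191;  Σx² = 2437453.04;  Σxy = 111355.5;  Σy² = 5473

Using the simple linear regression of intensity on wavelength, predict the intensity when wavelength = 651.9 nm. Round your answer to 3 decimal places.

36.283

Sxx = Σx² − (Σx)²/n = 2437453.04 − 2374456.32 = 62996.72
Sxy = Σxy − (Σx)(Σy)/n = 111355.5 − 104056.8 = 7298.7
b = Sxy/Sxx = 7298.7/62996.72 = 0.115858
a = ȳ − b·x̄ = 23.875 − 0.115858·544.8 = -39.244663
ŷ(651.9) = a + b·651.9 = -39.244663 + 0.115858·651.9 = 36.283436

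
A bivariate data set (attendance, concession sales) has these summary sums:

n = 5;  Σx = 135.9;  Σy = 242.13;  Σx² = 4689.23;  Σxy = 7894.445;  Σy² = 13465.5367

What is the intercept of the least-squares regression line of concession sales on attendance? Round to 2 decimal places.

12.57

Sxx = Σx² − (Σx)²/n = 4689.23 − 3693.762 = 995.468
Sxy = Σxy − (Σx)(Σy)/n = 7894.445 − 6581.0934 = 1313.3516
b = Sxy/Sxx = 1313.3516/995.468 = 1.319331
a = ȳ − b·x̄ = 48.426 − 1.319331·27.18 = 12.566589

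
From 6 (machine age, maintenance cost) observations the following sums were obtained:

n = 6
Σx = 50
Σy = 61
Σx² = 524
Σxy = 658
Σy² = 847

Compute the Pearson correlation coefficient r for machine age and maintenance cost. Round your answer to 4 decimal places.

Sxx = Σx² − (Σx)²/n = 524 − 416.666667 = 107.333333
Sxy = Σxy − (Σx)(Σy)/n = 658 − 508.333333 = 149.666667
Syy = Σy² − (Σy)²/n = 847 − 620.166667 = 226.833333
r = Sxy/√(Sxx·Syy) = 149.666667/√(24346.777778) = 149.666667/156.034540 = 0.959189

0.9592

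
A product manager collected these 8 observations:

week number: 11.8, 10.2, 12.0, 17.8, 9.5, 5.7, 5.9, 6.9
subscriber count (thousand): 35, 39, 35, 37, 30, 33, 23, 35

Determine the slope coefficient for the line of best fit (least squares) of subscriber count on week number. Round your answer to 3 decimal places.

n = 8, Σx = 79.8, Σy = 267, Σxy = 2739.7, Σx² = 909.28
Sxx = Σx² − (Σx)²/n = 909.28 − 796.005 = 113.275
Sxy = Σxy − (Σx)(Σy)/n = 2739.7 − 2663.325 = 76.375
b = Sxy/Sxx = 76.375/113.275 = 0.674244

0.674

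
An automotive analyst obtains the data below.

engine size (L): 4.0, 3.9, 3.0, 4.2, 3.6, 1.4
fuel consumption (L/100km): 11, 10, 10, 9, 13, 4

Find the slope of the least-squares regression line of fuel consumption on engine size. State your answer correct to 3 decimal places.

n = 6, Σx = 20.1, Σy = 57, Σxy = 203.2, Σx² = 72.77
Sxx = Σx² − (Σx)²/n = 72.77 − 67.335 = 5.435
Sxy = Σxy − (Σx)(Σy)/n = 203.2 − 190.95 = 12.25
b = Sxy/Sxx = 12.25/5.435 = 2.253910

2.254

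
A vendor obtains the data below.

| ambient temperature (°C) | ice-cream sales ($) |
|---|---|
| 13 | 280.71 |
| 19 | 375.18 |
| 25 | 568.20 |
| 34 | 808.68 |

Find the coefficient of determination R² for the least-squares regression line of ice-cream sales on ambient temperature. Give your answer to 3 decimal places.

0.988

n = 4, Σx = 91, Σy = 2032.77, Σxy = 52477.77, Σx² = 2311, Σy² = 1196372.7189
Sxx = Σx² − (Σx)²/n = 2311 − 2070.25 = 240.75
Sxy = Σxy − (Σx)(Σy)/n = 52477.77 − 46245.5175 = 6232.2525
Syy = Σy² − (Σy)²/n = 1196372.7189 − 1033038.468225 = 163334.250675
R² = Sxy²/(Sxx·Syy) = (6232.2525)²/(240.75·163334.250675) = 0.987749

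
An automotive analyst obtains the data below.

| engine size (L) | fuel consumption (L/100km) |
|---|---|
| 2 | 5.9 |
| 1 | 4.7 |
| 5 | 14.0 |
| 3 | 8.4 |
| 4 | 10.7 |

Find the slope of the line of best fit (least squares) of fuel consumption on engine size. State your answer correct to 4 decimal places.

2.3400

n = 5, Σx = 15, Σy = 43.7, Σxy = 154.5, Σx² = 55
Sxx = Σx² − (Σx)²/n = 55 − 45 = 10
Sxy = Σxy − (Σx)(Σy)/n = 154.5 − 131.1 = 23.4
b = Sxy/Sxx = 23.4/10 = 2.34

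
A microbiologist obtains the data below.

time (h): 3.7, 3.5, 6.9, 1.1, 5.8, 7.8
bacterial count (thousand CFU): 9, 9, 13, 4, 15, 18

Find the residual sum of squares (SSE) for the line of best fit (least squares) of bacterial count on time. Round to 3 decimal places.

9.591

n = 6, Σx = 28.8, Σy = 68, Σxy = 386.3, Σx² = 169.24, Σy² = 896
Sxx = Σx² − (Σx)²/n = 169.24 − 138.24 = 31
Sxy = Σxy − (Σx)(Σy)/n = 386.3 − 326.4 = 59.9
Syy = Σy² − (Σy)²/n = 896 − 770.666667 = 125.333333
b = Sxy/Sxx = 59.9/31 = 1.932258
SSE = Syy − b·Sxy = 125.333333 − 1.932258·59.9 = 9.591075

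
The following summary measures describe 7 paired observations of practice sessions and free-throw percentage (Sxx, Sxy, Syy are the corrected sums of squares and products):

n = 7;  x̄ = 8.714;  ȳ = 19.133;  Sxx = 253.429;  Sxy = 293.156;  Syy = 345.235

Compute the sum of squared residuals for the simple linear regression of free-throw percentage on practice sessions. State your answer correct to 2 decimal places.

b = Sxy/Sxx = 293.156/253.429 = 1.156758
SSE = Syy − b·Sxy = 345.235 − 1.156758·293.156 = 6.124479

6.12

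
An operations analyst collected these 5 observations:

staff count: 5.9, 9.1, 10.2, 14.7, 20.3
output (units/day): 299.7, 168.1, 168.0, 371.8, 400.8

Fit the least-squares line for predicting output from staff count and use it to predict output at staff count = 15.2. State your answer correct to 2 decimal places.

n = 5, Σx = 60.2, Σy = 1408.4, Σxy = 18613.24, Σx² = 849.84
Sxx = Σx² − (Σx)²/n = 849.84 − 724.808 = 125.032
Sxy = Σxy − (Σx)(Σy)/n = 18613.24 − 16957.136 = 1656.104
b = Sxy/Sxx = 1656.104/125.032 = 13.245441
a = ȳ − b·x̄ = 281.68 − 13.245441·12.04 = 122.204888
ŷ(15.2) = a + b·15.2 = 122.204888 + 13.245441·15.2 = 323.535594

323.54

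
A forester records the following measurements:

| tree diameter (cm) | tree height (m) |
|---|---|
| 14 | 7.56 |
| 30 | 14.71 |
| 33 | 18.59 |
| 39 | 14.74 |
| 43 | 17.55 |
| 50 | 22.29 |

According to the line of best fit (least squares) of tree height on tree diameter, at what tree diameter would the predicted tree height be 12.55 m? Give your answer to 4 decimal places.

n = 6, Σx = 209, Σy = 95.44, Σxy = 3604.62, Σx² = 8055
Sxx = Σx² − (Σx)²/n = 8055 − 7280.166667 = 774.833333
Sxy = Σxy − (Σx)(Σy)/n = 3604.62 − 3324.493333 = 280.126667
b = Sxy/Sxx = 280.126667/774.833333 = 0.361532
a = ȳ − b·x̄ = 15.906667 − 0.361532·34.833333 = 3.313319
Set a + b·x = 12.55: x = (12.55 − 3.313319) / 0.361532 = 25.548758

25.5488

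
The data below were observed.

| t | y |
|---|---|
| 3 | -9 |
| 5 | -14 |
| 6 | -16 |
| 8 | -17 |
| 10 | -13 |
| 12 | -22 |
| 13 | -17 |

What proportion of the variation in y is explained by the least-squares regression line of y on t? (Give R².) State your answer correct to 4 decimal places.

0.5150

n = 7, Σx = 57, Σy = -108, Σxy = -944, Σx² = 547, Σy² = 1764
Sxx = Σx² − (Σx)²/n = 547 − 464.142857 = 82.857143
Sxy = Σxy − (Σx)(Σy)/n = -944 − (-879.428571) = -64.571429
Syy = Σy² − (Σy)²/n = 1764 − 1666.285714 = 97.714286
R² = Sxy²/(Sxx·Syy) = (-64.571429)²/(82.857143·97.714286) = 0.514983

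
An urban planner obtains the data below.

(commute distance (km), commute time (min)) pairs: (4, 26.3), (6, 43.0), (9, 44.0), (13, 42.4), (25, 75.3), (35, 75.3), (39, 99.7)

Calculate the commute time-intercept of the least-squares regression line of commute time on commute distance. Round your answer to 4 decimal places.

n = 7, Σx = 131, Σy = 406, Σxy = 9716.7, Σx² = 3673
Sxx = Σx² − (Σx)²/n = 3673 − 2451.571429 = 1221.428571
Sxy = Σxy − (Σx)(Σy)/n = 9716.7 − 7598 = 2118.7
b = Sxy/Sxx = 2118.7/1221.428571 = 1.734608
a = ȳ − b·x̄ = 58 − 1.734608·18.714286 = 25.538047

25.5380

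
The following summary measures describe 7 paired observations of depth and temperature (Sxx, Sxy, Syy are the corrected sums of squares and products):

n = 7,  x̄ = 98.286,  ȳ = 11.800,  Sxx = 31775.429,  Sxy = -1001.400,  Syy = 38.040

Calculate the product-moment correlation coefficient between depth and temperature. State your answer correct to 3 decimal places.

-0.911

r = Sxy/√(Sxx·Syy) = -1001.4/√(1208737.31916) = -1001.4/1099.425904 = -0.910839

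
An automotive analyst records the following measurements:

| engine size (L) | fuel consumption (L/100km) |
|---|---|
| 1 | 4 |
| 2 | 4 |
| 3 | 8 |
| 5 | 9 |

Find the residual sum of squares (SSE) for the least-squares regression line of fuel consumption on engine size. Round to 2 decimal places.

n = 4, Σx = 11, Σy = 25, Σxy = 81, Σx² = 39, Σy² = 177
Sxx = Σx² − (Σx)²/n = 39 − 30.25 = 8.75
Sxy = Σxy − (Σx)(Σy)/n = 81 − 68.75 = 12.25
Syy = Σy² − (Σy)²/n = 177 − 156.25 = 20.75
b = Sxy/Sxx = 12.25/8.75 = 1.4
SSE = Syy − b·Sxy = 20.75 − 1.4·12.25 = 3.6

3.60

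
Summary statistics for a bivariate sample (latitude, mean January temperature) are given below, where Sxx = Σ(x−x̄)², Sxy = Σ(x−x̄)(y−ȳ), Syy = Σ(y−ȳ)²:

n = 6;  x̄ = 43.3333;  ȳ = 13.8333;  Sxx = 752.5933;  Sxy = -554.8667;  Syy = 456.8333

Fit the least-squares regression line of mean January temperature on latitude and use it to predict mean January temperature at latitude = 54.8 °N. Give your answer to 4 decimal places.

5.3792

b = Sxy/Sxx = -554.8667/752.5933 = -0.737273
a = ȳ − b·x̄ = 13.8333 − (-0.737273)·43.3333 = 45.781771
ŷ(54.8) = a + b·54.8 = 45.781771 + (-0.737273)·54.8 = 5.379212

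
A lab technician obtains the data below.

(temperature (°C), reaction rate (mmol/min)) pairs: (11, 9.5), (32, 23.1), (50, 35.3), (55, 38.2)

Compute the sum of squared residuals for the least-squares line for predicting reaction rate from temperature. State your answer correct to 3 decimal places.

n = 4, Σx = 148, Σy = 106.1, Σxy = 4709.7, Σx² = 6670, Σy² = 3329.19
Sxx = Σx² − (Σx)²/n = 6670 − 5476 = 1194
Sxy = Σxy − (Σx)(Σy)/n = 4709.7 − 3925.7 = 784
Syy = Σy² − (Σy)²/n = 3329.19 − 2814.3025 = 514.8875
b = Sxy/Sxx = 784/1194 = 0.656616
SSE = Syy − b·Sxy = 514.8875 − 0.656616·784 = 0.100230

0.100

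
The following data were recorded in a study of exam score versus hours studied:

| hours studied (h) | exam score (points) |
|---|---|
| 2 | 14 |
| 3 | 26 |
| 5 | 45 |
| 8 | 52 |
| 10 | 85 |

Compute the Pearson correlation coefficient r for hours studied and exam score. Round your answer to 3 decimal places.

0.966

n = 5, Σx = 28, Σy = 222, Σxy = 1597, Σx² = 202, Σy² = 12826
Sxx = Σx² − (Σx)²/n = 202 − 156.8 = 45.2
Sxy = Σxy − (Σx)(Σy)/n = 1597 − 1243.2 = 353.8
Syy = Σy² − (Σy)²/n = 12826 − 9856.8 = 2969.2
r = Sxy/√(Sxx·Syy) = 353.8/√(134207.84) = 353.8/366.343882 = 0.965759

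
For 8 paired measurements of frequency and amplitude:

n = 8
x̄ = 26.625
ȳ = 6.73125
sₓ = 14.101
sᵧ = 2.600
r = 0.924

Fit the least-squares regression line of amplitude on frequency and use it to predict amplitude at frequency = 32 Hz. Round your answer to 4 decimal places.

b = r · sᵧ/sₓ = 0.924 · 2.6/14.101 = 0.170371
a = ȳ − b·x̄ = 6.73125 − 0.170371·26.625 = 2.195125
ŷ(32) = a + b·32 = 2.195125 + 0.170371·32 = 7.646994

7.6470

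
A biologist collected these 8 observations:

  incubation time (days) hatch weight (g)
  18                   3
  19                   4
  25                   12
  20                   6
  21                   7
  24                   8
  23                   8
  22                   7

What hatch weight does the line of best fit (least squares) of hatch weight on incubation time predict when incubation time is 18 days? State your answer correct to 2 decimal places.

3.17

n = 8, Σx = 172, Σy = 55, Σxy = 1227, Σx² = 3740
Sxx = Σx² − (Σx)²/n = 3740 − 3698 = 42
Sxy = Σxy − (Σx)(Σy)/n = 1227 − 1182.5 = 44.5
b = Sxy/Sxx = 44.5/42 = 1.059524
a = ȳ − b·x̄ = 6.875 − 1.059524·21.5 = -15.904762
ŷ(18) = a + b·18 = -15.904762 + 1.059524·18 = 3.166667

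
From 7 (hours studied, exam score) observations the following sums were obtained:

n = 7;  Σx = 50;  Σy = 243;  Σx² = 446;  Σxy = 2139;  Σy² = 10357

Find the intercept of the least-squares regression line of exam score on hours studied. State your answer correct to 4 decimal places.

Sxx = Σx² − (Σx)²/n = 446 − 357.142857 = 88.857143
Sxy = Σxy − (Σx)(Σy)/n = 2139 − 1735.714286 = 403.285714
b = Sxy/Sxx = 403.285714/88.857143 = 4.538585
a = ȳ − b·x̄ = 34.714286 − 4.538585·7.142857 = 2.295820

2.2958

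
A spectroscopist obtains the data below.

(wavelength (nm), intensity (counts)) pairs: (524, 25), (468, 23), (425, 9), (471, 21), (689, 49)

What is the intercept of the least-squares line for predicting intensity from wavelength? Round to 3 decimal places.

-45.801

n = 5, Σx = 2577, Σy = 127, Σxy = 71341, Σx² = 1370787
Sxx = Σx² − (Σx)²/n = 1370787 − 1328185.8 = 42601.2
Sxy = Σxy − (Σx)(Σy)/n = 71341 − 65455.8 = 5885.2
b = Sxy/Sxx = 5885.2/42601.2 = 0.138146
a = ȳ − b·x̄ = 25.4 − 0.138146·515.4 = -45.800625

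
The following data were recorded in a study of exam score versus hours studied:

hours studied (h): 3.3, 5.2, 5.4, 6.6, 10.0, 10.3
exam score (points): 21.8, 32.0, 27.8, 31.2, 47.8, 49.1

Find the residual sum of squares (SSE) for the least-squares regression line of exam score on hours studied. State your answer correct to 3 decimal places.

23.106

n = 6, Σx = 40.8, Σy = 209.7, Σxy = 1578.11, Σx² = 316.74, Σy² = 7941.17
Sxx = Σx² − (Σx)²/n = 316.74 − 277.44 = 39.3
Sxy = Σxy − (Σx)(Σy)/n = 1578.11 − 1425.96 = 152.15
Syy = Σy² − (Σy)²/n = 7941.17 − 7329.015 = 612.155
b = Sxy/Sxx = 152.15/39.3 = 3.871501
SSE = Syy − b·Sxy = 612.155 − 3.871501·152.15 = 23.106081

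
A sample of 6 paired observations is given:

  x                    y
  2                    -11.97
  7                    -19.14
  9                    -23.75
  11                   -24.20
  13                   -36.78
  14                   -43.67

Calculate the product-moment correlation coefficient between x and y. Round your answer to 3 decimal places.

n = 6, Σx = 56, Σy = -159.51, Σxy = -1727.39, Σx² = 620, Σy² = 4919.1603
Sxx = Σx² − (Σx)²/n = 620 − 522.666667 = 97.333333
Sxy = Σxy − (Σx)(Σy)/n = -1727.39 − (-1488.76) = -238.63
Syy = Σy² − (Σy)²/n = 4919.1603 − 4240.57335 = 678.58695
r = Sxy/√(Sxx·Syy) = -238.63/√(66049.1298) = -238.63/257.000253 = -0.928520

-0.929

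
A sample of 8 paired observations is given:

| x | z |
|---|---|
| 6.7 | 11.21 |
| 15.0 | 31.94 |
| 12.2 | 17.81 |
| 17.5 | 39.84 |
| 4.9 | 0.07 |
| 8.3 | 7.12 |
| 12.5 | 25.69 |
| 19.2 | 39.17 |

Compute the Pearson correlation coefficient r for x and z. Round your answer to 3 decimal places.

n = 8, Σx = 96.3, Σy = 172.85, Σxy = 2601.317, Σx² = 1342.77, Σy² = 5295.2137
Sxx = Σx² − (Σx)²/n = 1342.77 − 1159.21125 = 183.55875
Sxy = Σxy − (Σx)(Σy)/n = 2601.317 − 2080.681875 = 520.635125
Syy = Σy² − (Σy)²/n = 5295.2137 − 3734.640313 = 1560.573388
r = Sxy/√(Sxx·Syy) = 520.635125/√(286456.900293) = 520.635125/535.216685 = 0.972756

0.973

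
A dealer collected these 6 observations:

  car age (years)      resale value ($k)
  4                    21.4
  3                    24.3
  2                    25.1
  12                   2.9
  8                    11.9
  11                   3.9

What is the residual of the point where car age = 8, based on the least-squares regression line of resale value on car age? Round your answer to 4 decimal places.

0.1230

n = 6, Σx = 40, Σy = 89.5, Σxy = 381.6, Σx² = 358
Sxx = Σx² − (Σx)²/n = 358 − 266.666667 = 91.333333
Sxy = Σxy − (Σx)(Σy)/n = 381.6 − 596.666667 = -215.066667
b = Sxy/Sxx = -215.066667/91.333333 = -2.354745
a = ȳ − b·x̄ = 14.916667 − (-2.354745)·6.666667 = 30.614964
ŷ(8) = 30.614964 + (-2.354745)·8 = 11.777007
residual = y − ŷ = 11.9 − 11.777007 = 0.122993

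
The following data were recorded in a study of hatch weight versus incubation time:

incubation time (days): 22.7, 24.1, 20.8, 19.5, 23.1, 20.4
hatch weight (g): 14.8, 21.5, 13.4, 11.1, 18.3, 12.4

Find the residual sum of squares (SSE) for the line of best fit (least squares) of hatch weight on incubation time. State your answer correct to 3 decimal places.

8.090

n = 6, Σx = 130.6, Σy = 91.5, Σxy = 2024.97, Σx² = 2858.76, Σy² = 1472.71
Sxx = Σx² − (Σx)²/n = 2858.76 − 2842.726667 = 16.033333
Sxy = Σxy − (Σx)(Σy)/n = 2024.97 − 1991.65 = 33.32
Syy = Σy² − (Σy)²/n = 1472.71 − 1395.375 = 77.335
b = Sxy/Sxx = 33.32/16.033333 = 2.078170
SSE = Syy − b·Sxy = 77.335 − 2.078170·33.32 = 8.090360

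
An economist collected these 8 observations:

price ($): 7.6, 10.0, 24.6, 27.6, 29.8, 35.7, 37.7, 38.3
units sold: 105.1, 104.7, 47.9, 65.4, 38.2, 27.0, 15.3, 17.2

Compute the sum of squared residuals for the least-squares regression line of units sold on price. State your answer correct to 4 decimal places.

n = 8, Σx = 211.3, Σy = 420.8, Σxy = 8166.97, Σx² = 6575.39, Σy² = 31297.84
Sxx = Σx² − (Σx)²/n = 6575.39 − 5580.96125 = 994.42875
Sxy = Σxy − (Σx)(Σy)/n = 8166.97 − 11114.38 = -2947.41
Syy = Σy² − (Σy)²/n = 31297.84 − 22134.08 = 9163.76
b = Sxy/Sxx = -2947.41/994.42875 = -2.963923
SSE = Syy − b·Sxy = 9163.76 − (-2.963923)·(-2947.41) = 427.864434

427.8644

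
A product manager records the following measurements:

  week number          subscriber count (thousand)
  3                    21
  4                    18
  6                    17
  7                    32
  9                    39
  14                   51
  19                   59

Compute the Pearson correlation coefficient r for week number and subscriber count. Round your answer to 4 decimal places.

0.9545

n = 7, Σx = 62, Σy = 237, Σxy = 2647, Σx² = 748, Σy² = 9681
Sxx = Σx² − (Σx)²/n = 748 − 549.142857 = 198.857143
Sxy = Σxy − (Σx)(Σy)/n = 2647 − 2099.142857 = 547.857143
Syy = Σy² − (Σy)²/n = 9681 − 8024.142857 = 1656.857143
r = Sxy/√(Sxx·Syy) = 547.857143/√(329477.877551) = 547.857143/574.001635 = 0.954452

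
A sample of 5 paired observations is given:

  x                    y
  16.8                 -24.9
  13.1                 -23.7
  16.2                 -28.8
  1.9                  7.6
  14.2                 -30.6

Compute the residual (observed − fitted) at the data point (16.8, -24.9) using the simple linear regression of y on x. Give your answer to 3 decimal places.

n = 5, Σx = 62.2, Σy = -100.4, Σxy = -1615.43, Σx² = 921.54
Sxx = Σx² − (Σx)²/n = 921.54 − 773.768 = 147.772
Sxy = Σxy − (Σx)(Σy)/n = -1615.43 − (-1248.976) = -366.454
b = Sxy/Sxx = -366.454/147.772 = -2.479861
a = ȳ − b·x̄ = -20.08 − (-2.479861)·12.44 = 10.769469
ŷ(16.8) = 10.769469 + (-2.479861)·16.8 = -30.892193
residual = y − ŷ = -24.9 − (-30.892193) = 5.992193

5.992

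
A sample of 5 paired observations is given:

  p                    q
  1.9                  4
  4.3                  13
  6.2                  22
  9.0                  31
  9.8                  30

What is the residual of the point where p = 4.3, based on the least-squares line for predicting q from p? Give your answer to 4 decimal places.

n = 5, Σx = 31.2, Σy = 100, Σxy = 772.9, Σx² = 237.58
Sxx = Σx² − (Σx)²/n = 237.58 − 194.688 = 42.892
Sxy = Σxy − (Σx)(Σy)/n = 772.9 − 624 = 148.9
b = Sxy/Sxx = 148.9/42.892 = 3.471510
a = ȳ − b·x̄ = 20 − 3.471510·6.24 = -1.662221
ŷ(4.3) = -1.662221 + 3.471510·4.3 = 13.265271
residual = y − ŷ = 13 − 13.265271 = -0.265271

-0.2653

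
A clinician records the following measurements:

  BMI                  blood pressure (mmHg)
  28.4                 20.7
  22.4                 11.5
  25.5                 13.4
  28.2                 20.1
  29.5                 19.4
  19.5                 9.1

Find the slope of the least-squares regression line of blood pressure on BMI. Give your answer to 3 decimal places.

n = 6, Σx = 153.5, Σy = 94.2, Σxy = 2503.75, Σx² = 4004.31
Sxx = Σx² − (Σx)²/n = 4004.31 − 3927.041667 = 77.268333
Sxy = Σxy − (Σx)(Σy)/n = 2503.75 − 2409.95 = 93.8
b = Sxy/Sxx = 93.8/77.268333 = 1.213951

1.214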